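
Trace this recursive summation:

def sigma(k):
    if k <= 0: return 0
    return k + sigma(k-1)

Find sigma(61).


sigma(61)
= 61 + 60 + 59 + 58 + 57 + 56 + 55 + 54 + 53 + 52 + 51 + 50 + 49 + 48 + 47 + 46 + 45 + 44 + 43 + 42 + 41 + 40 + 39 + 38 + 37 + 36 + 35 + 34 + 33 + 32 + 31 + 30 + 29 + 28 + 27 + 26 + 25 + 24 + 23 + 22 + 21 + 20 + 19 + 18 + 17 + 16 + 15 + 14 + 13 + 12 + 11 + 10 + 9 + 8 + 7 + 6 + 5 + 4 + 3 + 2 + 1 + sigma(0)
= 61 + 60 + 59 + 58 + 57 + 56 + 55 + 54 + 53 + 52 + 51 + 50 + 49 + 48 + 47 + 46 + 45 + 44 + 43 + 42 + 41 + 40 + 39 + 38 + 37 + 36 + 35 + 34 + 33 + 32 + 31 + 30 + 29 + 28 + 27 + 26 + 25 + 24 + 23 + 22 + 21 + 20 + 19 + 18 + 17 + 16 + 15 + 14 + 13 + 12 + 11 + 10 + 9 + 8 + 7 + 6 + 5 + 4 + 3 + 2 + 1 + 0
= 1891

1891


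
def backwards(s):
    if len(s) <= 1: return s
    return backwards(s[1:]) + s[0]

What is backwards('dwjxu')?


backwards('dwjxu') = backwards('wjxu') + 'd'
backwards('wjxu') = backwards('jxu') + 'w'
backwards('jxu') = backwards('xu') + 'j'
backwards('xu') = backwards('u') + 'x'
backwards('u') = 'u'  (base case)
Concatenating: 'u' + 'x' + 'j' + 'w' + 'd' = 'uxjwd'

uxjwd


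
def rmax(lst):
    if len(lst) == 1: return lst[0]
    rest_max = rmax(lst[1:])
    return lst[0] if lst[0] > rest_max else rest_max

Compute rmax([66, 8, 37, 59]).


rmax([66, 8, 37, 59]): compare 66 with rmax([8, 37, 59])
rmax([8, 37, 59]): compare 8 with rmax([37, 59])
rmax([37, 59]): compare 37 with rmax([59])
rmax([59]) = 59  (base case)
Compare 37 with 59 -> 59
Compare 8 with 59 -> 59
Compare 66 with 59 -> 66

66


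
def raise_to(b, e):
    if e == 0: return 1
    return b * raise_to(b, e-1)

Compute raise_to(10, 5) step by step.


raise_to(10, 5)
= 10 * raise_to(10, 4)
= 10 * 10 * raise_to(10, 3)
= 10 * 10 * 10 * raise_to(10, 2)
= 10 * 10 * 10 * 10 * raise_to(10, 1)
= 10 * 10 * 10 * 10 * 10 * raise_to(10, 0)
= 10 * 10 * 10 * 10 * 10 * 1
= 100000

100000


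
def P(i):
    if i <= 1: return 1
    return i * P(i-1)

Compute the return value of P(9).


P(9)
= 9 * P(8)
= 9 * 8 * P(7)
= 9 * 8 * 7 * P(6)
= 9 * 8 * 7 * 6 * P(5)
= 9 * 8 * 7 * 6 * 5 * P(4)
= 9 * 8 * 7 * 6 * 5 * 4 * P(3)
= 9 * 8 * 7 * 6 * 5 * 4 * 3 * P(2)
= 9 * 8 * 7 * 6 * 5 * 4 * 3 * 2 * P(1)
= 9 * 8 * 7 * 6 * 5 * 4 * 3 * 2 * 1
= 362880

362880


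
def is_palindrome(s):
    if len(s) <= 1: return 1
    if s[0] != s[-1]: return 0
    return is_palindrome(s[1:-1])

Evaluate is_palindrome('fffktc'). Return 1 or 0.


is_palindrome('fffktc'): s[0]='f' != s[-1]='c' -> return 0
Result: 0 (not a palindrome)

0


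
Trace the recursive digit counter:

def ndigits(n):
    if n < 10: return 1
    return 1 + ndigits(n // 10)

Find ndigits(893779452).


ndigits(893779452) = 1 + ndigits(89377945)
ndigits(89377945) = 1 + ndigits(8937794)
ndigits(8937794) = 1 + ndigits(893779)
ndigits(893779) = 1 + ndigits(89377)
ndigits(89377) = 1 + ndigits(8937)
ndigits(8937) = 1 + ndigits(893)
ndigits(893) = 1 + ndigits(89)
ndigits(89) = 1 + ndigits(8)
ndigits(8) = 1  (base case: 8 < 10)
Unwinding: 1 + 1 + 1 + 1 + 1 + 1 + 1 + 1 + 1 = 9

9


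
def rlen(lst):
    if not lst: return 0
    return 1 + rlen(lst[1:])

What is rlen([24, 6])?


rlen([24, 6]) = 1 + rlen([6])
rlen([6]) = 1 + rlen([])
rlen([]) = 0  (base case)
Unwinding: 1 + 1 + 0 = 2

2


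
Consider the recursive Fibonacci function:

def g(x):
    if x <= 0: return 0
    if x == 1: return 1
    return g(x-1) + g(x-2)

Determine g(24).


Computing g(24) bottom-up:
g(0) = 0
g(1) = 1
g(2) = g(1) + g(0) = 1 + 0 = 1
g(3) = g(2) + g(1) = 1 + 1 = 2
g(4) = g(3) + g(2) = 2 + 1 = 3
g(5) = g(4) + g(3) = 3 + 2 = 5
g(6) = g(5) + g(4) = 5 + 3 = 8
g(7) = g(6) + g(5) = 8 + 5 = 13
g(8) = g(7) + g(6) = 13 + 8 = 21
g(9) = g(8) + g(7) = 21 + 13 = 34
g(10) = g(9) + g(8) = 34 + 21 = 55
g(11) = g(10) + g(9) = 55 + 34 = 89
g(12) = g(11) + g(10) = 89 + 55 = 144
g(13) = g(12) + g(11) = 144 + 89 = 233
g(14) = g(13) + g(12) = 233 + 144 = 377
g(15) = g(14) + g(13) = 377 + 233 = 610
g(16) = g(15) + g(14) = 610 + 377 = 987
g(17) = g(16) + g(15) = 987 + 610 = 1597
g(18) = g(17) + g(16) = 1597 + 987 = 2584
g(19) = g(18) + g(17) = 2584 + 1597 = 4181
g(20) = g(19) + g(18) = 4181 + 2584 = 6765
g(21) = g(20) + g(19) = 6765 + 4181 = 10946
g(22) = g(21) + g(20) = 10946 + 6765 = 17711
g(23) = g(22) + g(21) = 17711 + 10946 = 28657
g(24) = g(23) + g(22) = 28657 + 17711 = 46368

46368


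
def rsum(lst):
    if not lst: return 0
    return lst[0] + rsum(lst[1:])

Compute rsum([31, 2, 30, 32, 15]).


rsum([31, 2, 30, 32, 15]) = 31 + rsum([2, 30, 32, 15])
rsum([2, 30, 32, 15]) = 2 + rsum([30, 32, 15])
rsum([30, 32, 15]) = 30 + rsum([32, 15])
rsum([32, 15]) = 32 + rsum([15])
rsum([15]) = 15 + rsum([])
rsum([]) = 0  (base case)
Total: 31 + 2 + 30 + 32 + 15 + 0 = 110

110


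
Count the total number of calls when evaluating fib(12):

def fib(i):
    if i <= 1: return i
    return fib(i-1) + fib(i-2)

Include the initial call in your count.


Let C(n) = total calls for fib(n)
C(0) = 1, C(1) = 1
C(2) = 1 + C(1) + C(0) = 1 + 1 + 1 = 3
C(3) = 1 + C(2) + C(1) = 1 + 3 + 1 = 5
C(4) = 1 + C(3) + C(2) = 1 + 5 + 3 = 9
C(5) = 1 + C(4) + C(3) = 1 + 9 + 5 = 15
C(6) = 1 + C(5) + C(4) = 1 + 15 + 9 = 25
C(7) = 1 + C(6) + C(5) = 1 + 25 + 15 = 41
C(8) = 1 + C(7) + C(6) = 1 + 41 + 25 = 67
C(9) = 1 + C(8) + C(7) = 1 + 67 + 41 = 109
C(10) = 1 + C(9) + C(8) = 1 + 109 + 67 = 177
C(11) = 1 + C(10) + C(9) = 1 + 177 + 109 = 287
C(12) = 1 + C(11) + C(10) = 1 + 287 + 177 = 465

465


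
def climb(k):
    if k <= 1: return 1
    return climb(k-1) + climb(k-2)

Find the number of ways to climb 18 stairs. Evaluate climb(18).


Building up from base cases:
climb(0) = 1
climb(1) = 1
climb(2) = climb(1) + climb(0) = 1 + 1 = 2
climb(3) = climb(2) + climb(1) = 2 + 1 = 3
climb(4) = climb(3) + climb(2) = 3 + 2 = 5
climb(5) = climb(4) + climb(3) = 5 + 3 = 8
climb(6) = climb(5) + climb(4) = 8 + 5 = 13
climb(7) = climb(6) + climb(5) = 13 + 8 = 21
climb(8) = climb(7) + climb(6) = 21 + 13 = 34
climb(9) = climb(8) + climb(7) = 34 + 21 = 55
climb(10) = climb(9) + climb(8) = 55 + 34 = 89
climb(11) = climb(10) + climb(9) = 89 + 55 = 144
climb(12) = climb(11) + climb(10) = 144 + 89 = 233
climb(13) = climb(12) + climb(11) = 233 + 144 = 377
climb(14) = climb(13) + climb(12) = 377 + 233 = 610
climb(15) = climb(14) + climb(13) = 610 + 377 = 987
climb(16) = climb(15) + climb(14) = 987 + 610 = 1597
climb(17) = climb(16) + climb(15) = 1597 + 987 = 2584
climb(18) = climb(17) + climb(16) = 2584 + 1597 = 4181

4181


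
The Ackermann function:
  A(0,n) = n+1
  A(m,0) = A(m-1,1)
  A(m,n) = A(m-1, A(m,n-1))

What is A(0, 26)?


A(0, 26) = 27
Result: A(0, 26) = 27

27


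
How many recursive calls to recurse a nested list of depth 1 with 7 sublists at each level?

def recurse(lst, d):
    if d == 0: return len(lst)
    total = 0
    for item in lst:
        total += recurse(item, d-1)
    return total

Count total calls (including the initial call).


At depth 0 (root): 1 call
At depth 1: each of 1 parents calls recurse on 7 children = 7 calls
Total: 1 + 7 = 8

8


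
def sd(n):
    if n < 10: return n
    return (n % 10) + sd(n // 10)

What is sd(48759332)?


sd(48759332) = 2 + sd(4875933)
sd(4875933) = 3 + sd(487593)
sd(487593) = 3 + sd(48759)
sd(48759) = 9 + sd(4875)
sd(4875) = 5 + sd(487)
sd(487) = 7 + sd(48)
sd(48) = 8 + sd(4)
sd(4) = 4  (base case)
Total: 2 + 3 + 3 + 9 + 5 + 7 + 8 + 4 = 41

41


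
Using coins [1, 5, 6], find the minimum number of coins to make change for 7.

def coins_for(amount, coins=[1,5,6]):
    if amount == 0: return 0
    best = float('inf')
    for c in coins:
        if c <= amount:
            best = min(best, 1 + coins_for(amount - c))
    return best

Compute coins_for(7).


Building up with DP:
coins_for(0) = 0
coins_for(1) = min(1+coins_for(0)=1+0=1) = 1
coins_for(2) = min(1+coins_for(1)=1+1=2) = 2
coins_for(3) = min(1+coins_for(2)=1+2=3) = 3
coins_for(4) = min(1+coins_for(3)=1+3=4) = 4
coins_for(5) = min(1+coins_for(4)=1+4=5, 1+coins_for(0)=1+0=1) = 1
coins_for(6) = min(1+coins_for(5)=1+1=2, 1+coins_for(1)=1+1=2, 1+coins_for(0)=1+0=1) = 1
coins_for(7) = min(1+coins_for(6)=1+1=2, 1+coins_for(2)=1+2=3, 1+coins_for(1)=1+1=2) = 2

2


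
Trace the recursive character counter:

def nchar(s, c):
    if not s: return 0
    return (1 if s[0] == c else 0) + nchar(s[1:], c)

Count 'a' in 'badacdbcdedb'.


s[0]='b' != 'a' -> 0
s[0]='a' == 'a' -> 1
s[0]='d' != 'a' -> 0
s[0]='a' == 'a' -> 1
s[0]='c' != 'a' -> 0
s[0]='d' != 'a' -> 0
s[0]='b' != 'a' -> 0
s[0]='c' != 'a' -> 0
s[0]='d' != 'a' -> 0
s[0]='e' != 'a' -> 0
s[0]='d' != 'a' -> 0
s[0]='b' != 'a' -> 0
Sum: 0 + 1 + 0 + 1 + 0 + 0 + 0 + 0 + 0 + 0 + 0 + 0 = 2

2


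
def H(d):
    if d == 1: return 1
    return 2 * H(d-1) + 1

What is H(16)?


H(16) = 2 * H(15) + 1
H(15) = 2 * H(14) + 1
H(14) = 2 * H(13) + 1
H(13) = 2 * H(12) + 1
H(12) = 2 * H(11) + 1
H(11) = 2 * H(10) + 1
H(10) = 2 * H(9) + 1
H(9) = 2 * H(8) + 1
H(8) = 2 * H(7) + 1
H(7) = 2 * H(6) + 1
H(6) = 2 * H(5) + 1
H(5) = 2 * H(4) + 1
H(4) = 2 * H(3) + 1
H(3) = 2 * H(2) + 1
H(2) = 2 * H(1) + 1
H(1) = 1  (base case)
H(2) = 2 * 1 + 1 = 3
H(3) = 2 * 3 + 1 = 7
H(4) = 2 * 7 + 1 = 15
H(5) = 2 * 15 + 1 = 31
H(6) = 2 * 31 + 1 = 63
H(7) = 2 * 63 + 1 = 127
H(8) = 2 * 127 + 1 = 255
H(9) = 2 * 255 + 1 = 511
H(10) = 2 * 511 + 1 = 1023
H(11) = 2 * 1023 + 1 = 2047
H(12) = 2 * 2047 + 1 = 4095
H(13) = 2 * 4095 + 1 = 8191
H(14) = 2 * 8191 + 1 = 16383
H(15) = 2 * 16383 + 1 = 32767
H(16) = 2 * 32767 + 1 = 65535

65535


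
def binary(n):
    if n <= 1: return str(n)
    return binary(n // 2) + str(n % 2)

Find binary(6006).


binary(6006) = binary(3003) + '0'
binary(3003) = binary(1501) + '1'
binary(1501) = binary(750) + '1'
binary(750) = binary(375) + '0'
binary(375) = binary(187) + '1'
binary(187) = binary(93) + '1'
binary(93) = binary(46) + '1'
binary(46) = binary(23) + '0'
binary(23) = binary(11) + '1'
binary(11) = binary(5) + '1'
binary(5) = binary(2) + '1'
binary(2) = binary(1) + '0'
binary(1) = '1'  (base case)
Concatenating: '1' + '0' + '1' + '1' + '1' + '0' + '1' + '1' + '1' + '0' + '1' + '1' + '0' = '1011101110110'

1011101110110


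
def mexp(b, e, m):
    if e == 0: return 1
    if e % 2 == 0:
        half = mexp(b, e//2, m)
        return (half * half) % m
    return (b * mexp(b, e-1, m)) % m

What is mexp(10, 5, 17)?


mexp(10, 5, 17): e is odd, compute mexp(10, 4, 17)
  mexp(10, 4, 17): e is even, compute mexp(10, 2, 17)
    mexp(10, 2, 17): e is even, compute mexp(10, 1, 17)
      mexp(10, 1, 17): e is odd, compute mexp(10, 0, 17)
        mexp(10, 0, 17) = 1
      (10 * 1) % 17 = 10
    half=10, (10*10) % 17 = 15
  half=15, (15*15) % 17 = 4
(10 * 4) % 17 = 6

6


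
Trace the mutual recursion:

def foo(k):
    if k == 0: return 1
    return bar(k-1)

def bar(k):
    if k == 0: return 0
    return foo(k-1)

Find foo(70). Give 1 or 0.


foo(70) = bar(69)
bar(69) = foo(68)
foo(68) = bar(67)
bar(67) = foo(66)
foo(66) = bar(65)
bar(65) = foo(64)
foo(64) = bar(63)
bar(63) = foo(62)
foo(62) = bar(61)
bar(61) = foo(60)
foo(60) = bar(59)
bar(59) = foo(58)
foo(58) = bar(57)
bar(57) = foo(56)
foo(56) = bar(55)
bar(55) = foo(54)
foo(54) = bar(53)
bar(53) = foo(52)
foo(52) = bar(51)
bar(51) = foo(50)
foo(50) = bar(49)
bar(49) = foo(48)
foo(48) = bar(47)
bar(47) = foo(46)
foo(46) = bar(45)
bar(45) = foo(44)
foo(44) = bar(43)
bar(43) = foo(42)
foo(42) = bar(41)
bar(41) = foo(40)
foo(40) = bar(39)
bar(39) = foo(38)
foo(38) = bar(37)
bar(37) = foo(36)
foo(36) = bar(35)
bar(35) = foo(34)
foo(34) = bar(33)
bar(33) = foo(32)
foo(32) = bar(31)
bar(31) = foo(30)
foo(30) = bar(29)
bar(29) = foo(28)
foo(28) = bar(27)
bar(27) = foo(26)
foo(26) = bar(25)
bar(25) = foo(24)
foo(24) = bar(23)
bar(23) = foo(22)
foo(22) = bar(21)
bar(21) = foo(20)
foo(20) = bar(19)
bar(19) = foo(18)
foo(18) = bar(17)
bar(17) = foo(16)
foo(16) = bar(15)
bar(15) = foo(14)
foo(14) = bar(13)
bar(13) = foo(12)
foo(12) = bar(11)
bar(11) = foo(10)
foo(10) = bar(9)
bar(9) = foo(8)
foo(8) = bar(7)
bar(7) = foo(6)
foo(6) = bar(5)
bar(5) = foo(4)
foo(4) = bar(3)
bar(3) = foo(2)
foo(2) = bar(1)
bar(1) = foo(0)
foo(0) = 1  (base case)
Result: 1

1


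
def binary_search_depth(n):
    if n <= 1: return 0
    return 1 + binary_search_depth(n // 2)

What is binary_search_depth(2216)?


2216 / 2 = 1108
1108 / 2 = 554
554 / 2 = 277
277 / 2 = 138
138 / 2 = 69
69 / 2 = 34
34 / 2 = 17
17 / 2 = 8
8 / 2 = 4
4 / 2 = 2
2 / 2 = 1
Reached 1 after 11 halvings

11


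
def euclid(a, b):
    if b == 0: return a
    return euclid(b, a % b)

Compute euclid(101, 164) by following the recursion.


euclid(101, 164) = euclid(164, 101)
euclid(164, 101) = euclid(101, 63)
euclid(101, 63) = euclid(63, 38)
euclid(63, 38) = euclid(38, 25)
euclid(38, 25) = euclid(25, 13)
euclid(25, 13) = euclid(13, 12)
euclid(13, 12) = euclid(12, 1)
euclid(12, 1) = euclid(1, 0)
euclid(1, 0) = 1  (base case)

1


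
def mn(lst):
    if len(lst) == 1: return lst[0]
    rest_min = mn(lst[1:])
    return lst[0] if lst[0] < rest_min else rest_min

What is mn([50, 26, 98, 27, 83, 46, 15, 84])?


mn([50, 26, 98, 27, 83, 46, 15, 84]): compare 50 with mn([26, 98, 27, 83, 46, 15, 84])
mn([26, 98, 27, 83, 46, 15, 84]): compare 26 with mn([98, 27, 83, 46, 15, 84])
mn([98, 27, 83, 46, 15, 84]): compare 98 with mn([27, 83, 46, 15, 84])
mn([27, 83, 46, 15, 84]): compare 27 with mn([83, 46, 15, 84])
mn([83, 46, 15, 84]): compare 83 with mn([46, 15, 84])
mn([46, 15, 84]): compare 46 with mn([15, 84])
mn([15, 84]): compare 15 with mn([84])
mn([84]) = 84  (base case)
Compare 15 with 84 -> 15
Compare 46 with 15 -> 15
Compare 83 with 15 -> 15
Compare 27 with 15 -> 15
Compare 98 with 15 -> 15
Compare 26 with 15 -> 15
Compare 50 with 15 -> 15

15


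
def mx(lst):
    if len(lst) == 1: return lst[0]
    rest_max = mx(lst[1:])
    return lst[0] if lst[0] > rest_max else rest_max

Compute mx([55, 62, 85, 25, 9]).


mx([55, 62, 85, 25, 9]): compare 55 with mx([62, 85, 25, 9])
mx([62, 85, 25, 9]): compare 62 with mx([85, 25, 9])
mx([85, 25, 9]): compare 85 with mx([25, 9])
mx([25, 9]): compare 25 with mx([9])
mx([9]) = 9  (base case)
Compare 25 with 9 -> 25
Compare 85 with 25 -> 85
Compare 62 with 85 -> 85
Compare 55 with 85 -> 85

85


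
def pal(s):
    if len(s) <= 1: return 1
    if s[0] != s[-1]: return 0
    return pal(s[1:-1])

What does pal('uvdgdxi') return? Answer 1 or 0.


pal('uvdgdxi'): s[0]='u' != s[-1]='i' -> return 0
Result: 0 (not a palindrome)

0


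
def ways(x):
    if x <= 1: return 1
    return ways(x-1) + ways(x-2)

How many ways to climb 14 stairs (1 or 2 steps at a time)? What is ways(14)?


Building up from base cases:
ways(0) = 1
ways(1) = 1
ways(2) = ways(1) + ways(0) = 1 + 1 = 2
ways(3) = ways(2) + ways(1) = 2 + 1 = 3
ways(4) = ways(3) + ways(2) = 3 + 2 = 5
ways(5) = ways(4) + ways(3) = 5 + 3 = 8
ways(6) = ways(5) + ways(4) = 8 + 5 = 13
ways(7) = ways(6) + ways(5) = 13 + 8 = 21
ways(8) = ways(7) + ways(6) = 21 + 13 = 34
ways(9) = ways(8) + ways(7) = 34 + 21 = 55
ways(10) = ways(9) + ways(8) = 55 + 34 = 89
ways(11) = ways(10) + ways(9) = 89 + 55 = 144
ways(12) = ways(11) + ways(10) = 144 + 89 = 233
ways(13) = ways(12) + ways(11) = 233 + 144 = 377
ways(14) = ways(13) + ways(12) = 377 + 233 = 610

610


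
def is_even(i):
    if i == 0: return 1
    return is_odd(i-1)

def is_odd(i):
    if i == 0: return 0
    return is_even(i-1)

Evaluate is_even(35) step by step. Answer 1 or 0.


is_even(35) = is_odd(34)
is_odd(34) = is_even(33)
is_even(33) = is_odd(32)
is_odd(32) = is_even(31)
is_even(31) = is_odd(30)
is_odd(30) = is_even(29)
is_even(29) = is_odd(28)
is_odd(28) = is_even(27)
is_even(27) = is_odd(26)
is_odd(26) = is_even(25)
is_even(25) = is_odd(24)
is_odd(24) = is_even(23)
is_even(23) = is_odd(22)
is_odd(22) = is_even(21)
is_even(21) = is_odd(20)
is_odd(20) = is_even(19)
is_even(19) = is_odd(18)
is_odd(18) = is_even(17)
is_even(17) = is_odd(16)
is_odd(16) = is_even(15)
is_even(15) = is_odd(14)
is_odd(14) = is_even(13)
is_even(13) = is_odd(12)
is_odd(12) = is_even(11)
is_even(11) = is_odd(10)
is_odd(10) = is_even(9)
is_even(9) = is_odd(8)
is_odd(8) = is_even(7)
is_even(7) = is_odd(6)
is_odd(6) = is_even(5)
is_even(5) = is_odd(4)
is_odd(4) = is_even(3)
is_even(3) = is_odd(2)
is_odd(2) = is_even(1)
is_even(1) = is_odd(0)
is_odd(0) = 0  (base case)
Result: 0

0


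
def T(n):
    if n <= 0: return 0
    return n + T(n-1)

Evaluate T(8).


T(8)
= 8 + 7 + 6 + 5 + 4 + 3 + 2 + 1 + T(0)
= 8 + 7 + 6 + 5 + 4 + 3 + 2 + 1 + 0
= 36

36


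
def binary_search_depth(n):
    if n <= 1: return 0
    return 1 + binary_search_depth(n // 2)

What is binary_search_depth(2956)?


2956 / 2 = 1478
1478 / 2 = 739
739 / 2 = 369
369 / 2 = 184
184 / 2 = 92
92 / 2 = 46
46 / 2 = 23
23 / 2 = 11
11 / 2 = 5
5 / 2 = 2
2 / 2 = 1
Reached 1 after 11 halvings

11


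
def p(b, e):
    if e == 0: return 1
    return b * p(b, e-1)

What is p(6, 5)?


p(6, 5)
= 6 * p(6, 4)
= 6 * 6 * p(6, 3)
= 6 * 6 * 6 * p(6, 2)
= 6 * 6 * 6 * 6 * p(6, 1)
= 6 * 6 * 6 * 6 * 6 * p(6, 0)
= 6 * 6 * 6 * 6 * 6 * 1
= 7776

7776


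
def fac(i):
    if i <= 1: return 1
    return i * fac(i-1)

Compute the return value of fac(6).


fac(6)
= 6 * fac(5)
= 6 * 5 * fac(4)
= 6 * 5 * 4 * fac(3)
= 6 * 5 * 4 * 3 * fac(2)
= 6 * 5 * 4 * 3 * 2 * fac(1)
= 6 * 5 * 4 * 3 * 2 * 1
= 720

720


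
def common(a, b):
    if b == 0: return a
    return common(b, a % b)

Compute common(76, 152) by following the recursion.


common(76, 152) = common(152, 76)
common(152, 76) = common(76, 0)
common(76, 0) = 76  (base case)

76


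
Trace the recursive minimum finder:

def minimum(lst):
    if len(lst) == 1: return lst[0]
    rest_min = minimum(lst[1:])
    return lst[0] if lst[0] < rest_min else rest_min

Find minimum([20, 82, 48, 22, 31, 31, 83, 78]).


minimum([20, 82, 48, 22, 31, 31, 83, 78]): compare 20 with minimum([82, 48, 22, 31, 31, 83, 78])
minimum([82, 48, 22, 31, 31, 83, 78]): compare 82 with minimum([48, 22, 31, 31, 83, 78])
minimum([48, 22, 31, 31, 83, 78]): compare 48 with minimum([22, 31, 31, 83, 78])
minimum([22, 31, 31, 83, 78]): compare 22 with minimum([31, 31, 83, 78])
minimum([31, 31, 83, 78]): compare 31 with minimum([31, 83, 78])
minimum([31, 83, 78]): compare 31 with minimum([83, 78])
minimum([83, 78]): compare 83 with minimum([78])
minimum([78]) = 78  (base case)
Compare 83 with 78 -> 78
Compare 31 with 78 -> 31
Compare 31 with 31 -> 31
Compare 22 with 31 -> 22
Compare 48 with 22 -> 22
Compare 82 with 22 -> 22
Compare 20 with 22 -> 20

20


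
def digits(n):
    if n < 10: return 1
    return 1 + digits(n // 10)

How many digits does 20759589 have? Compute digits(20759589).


digits(20759589) = 1 + digits(2075958)
digits(2075958) = 1 + digits(207595)
digits(207595) = 1 + digits(20759)
digits(20759) = 1 + digits(2075)
digits(2075) = 1 + digits(207)
digits(207) = 1 + digits(20)
digits(20) = 1 + digits(2)
digits(2) = 1  (base case: 2 < 10)
Unwinding: 1 + 1 + 1 + 1 + 1 + 1 + 1 + 1 = 8

8


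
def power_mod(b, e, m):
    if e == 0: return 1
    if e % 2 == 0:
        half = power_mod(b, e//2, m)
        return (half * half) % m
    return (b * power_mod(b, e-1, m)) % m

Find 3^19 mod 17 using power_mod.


power_mod(3, 19, 17): e is odd, compute power_mod(3, 18, 17)
  power_mod(3, 18, 17): e is even, compute power_mod(3, 9, 17)
    power_mod(3, 9, 17): e is odd, compute power_mod(3, 8, 17)
      power_mod(3, 8, 17): e is even, compute power_mod(3, 4, 17)
        power_mod(3, 4, 17): e is even, compute power_mod(3, 2, 17)
          power_mod(3, 2, 17): e is even, compute power_mod(3, 1, 17)
          power_mod(3, 1, 17): e is odd, compute power_mod(3, 0, 17)
          power_mod(3, 0, 17) = 1
          (3 * 1) % 17 = 3
          half=3, (3*3) % 17 = 9
        half=9, (9*9) % 17 = 13
      half=13, (13*13) % 17 = 16
    (3 * 16) % 17 = 14
  half=14, (14*14) % 17 = 9
(3 * 9) % 17 = 10

10


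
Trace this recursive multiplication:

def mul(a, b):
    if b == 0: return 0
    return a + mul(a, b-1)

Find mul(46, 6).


mul(46, 6) = 46 + mul(46, 5)
mul(46, 5) = 46 + mul(46, 4)
mul(46, 4) = 46 + mul(46, 3)
mul(46, 3) = 46 + mul(46, 2)
mul(46, 2) = 46 + mul(46, 1)
mul(46, 1) = 46 + mul(46, 0)
mul(46, 0) = 0  (base case)
Total: 46 + 46 + 46 + 46 + 46 + 46 + 0 = 276

276


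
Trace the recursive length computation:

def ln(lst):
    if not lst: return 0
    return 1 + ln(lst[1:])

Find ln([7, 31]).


ln([7, 31]) = 1 + ln([31])
ln([31]) = 1 + ln([])
ln([]) = 0  (base case)
Unwinding: 1 + 1 + 0 = 2

2


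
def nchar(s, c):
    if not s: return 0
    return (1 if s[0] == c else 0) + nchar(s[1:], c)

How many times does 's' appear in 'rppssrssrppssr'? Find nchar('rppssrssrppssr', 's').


s[0]='r' != 's' -> 0
s[0]='p' != 's' -> 0
s[0]='p' != 's' -> 0
s[0]='s' == 's' -> 1
s[0]='s' == 's' -> 1
s[0]='r' != 's' -> 0
s[0]='s' == 's' -> 1
s[0]='s' == 's' -> 1
s[0]='r' != 's' -> 0
s[0]='p' != 's' -> 0
s[0]='p' != 's' -> 0
s[0]='s' == 's' -> 1
s[0]='s' == 's' -> 1
s[0]='r' != 's' -> 0
Sum: 0 + 0 + 0 + 1 + 1 + 0 + 1 + 1 + 0 + 0 + 0 + 1 + 1 + 0 = 6

6


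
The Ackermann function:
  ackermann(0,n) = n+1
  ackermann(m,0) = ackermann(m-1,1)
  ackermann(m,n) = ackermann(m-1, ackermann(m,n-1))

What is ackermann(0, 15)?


ackermann(0, 15) = 16
Result: ackermann(0, 15) = 16

16


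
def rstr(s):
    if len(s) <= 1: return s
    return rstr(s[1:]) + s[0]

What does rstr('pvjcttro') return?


rstr('pvjcttro') = rstr('vjcttro') + 'p'
rstr('vjcttro') = rstr('jcttro') + 'v'
rstr('jcttro') = rstr('cttro') + 'j'
rstr('cttro') = rstr('ttro') + 'c'
rstr('ttro') = rstr('tro') + 't'
rstr('tro') = rstr('ro') + 't'
rstr('ro') = rstr('o') + 'r'
rstr('o') = 'o'  (base case)
Concatenating: 'o' + 'r' + 't' + 't' + 'c' + 'j' + 'v' + 'p' = 'orttcjvp'

orttcjvp


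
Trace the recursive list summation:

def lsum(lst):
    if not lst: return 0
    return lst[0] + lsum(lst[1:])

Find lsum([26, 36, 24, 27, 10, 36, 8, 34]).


lsum([26, 36, 24, 27, 10, 36, 8, 34]) = 26 + lsum([36, 24, 27, 10, 36, 8, 34])
lsum([36, 24, 27, 10, 36, 8, 34]) = 36 + lsum([24, 27, 10, 36, 8, 34])
lsum([24, 27, 10, 36, 8, 34]) = 24 + lsum([27, 10, 36, 8, 34])
lsum([27, 10, 36, 8, 34]) = 27 + lsum([10, 36, 8, 34])
lsum([10, 36, 8, 34]) = 10 + lsum([36, 8, 34])
lsum([36, 8, 34]) = 36 + lsum([8, 34])
lsum([8, 34]) = 8 + lsum([34])
lsum([34]) = 34 + lsum([])
lsum([]) = 0  (base case)
Total: 26 + 36 + 24 + 27 + 10 + 36 + 8 + 34 + 0 = 201

201


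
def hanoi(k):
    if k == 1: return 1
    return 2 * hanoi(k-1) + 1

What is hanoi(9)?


hanoi(9) = 2 * hanoi(8) + 1
hanoi(8) = 2 * hanoi(7) + 1
hanoi(7) = 2 * hanoi(6) + 1
hanoi(6) = 2 * hanoi(5) + 1
hanoi(5) = 2 * hanoi(4) + 1
hanoi(4) = 2 * hanoi(3) + 1
hanoi(3) = 2 * hanoi(2) + 1
hanoi(2) = 2 * hanoi(1) + 1
hanoi(1) = 1  (base case)
hanoi(2) = 2 * 1 + 1 = 3
hanoi(3) = 2 * 3 + 1 = 7
hanoi(4) = 2 * 7 + 1 = 15
hanoi(5) = 2 * 15 + 1 = 31
hanoi(6) = 2 * 31 + 1 = 63
hanoi(7) = 2 * 63 + 1 = 127
hanoi(8) = 2 * 127 + 1 = 255
hanoi(9) = 2 * 255 + 1 = 511

511


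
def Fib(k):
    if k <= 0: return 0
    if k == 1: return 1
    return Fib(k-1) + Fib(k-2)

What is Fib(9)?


Computing Fib(9) bottom-up:
Fib(0) = 0
Fib(1) = 1
Fib(2) = Fib(1) + Fib(0) = 1 + 0 = 1
Fib(3) = Fib(2) + Fib(1) = 1 + 1 = 2
Fib(4) = Fib(3) + Fib(2) = 2 + 1 = 3
Fib(5) = Fib(4) + Fib(3) = 3 + 2 = 5
Fib(6) = Fib(5) + Fib(4) = 5 + 3 = 8
Fib(7) = Fib(6) + Fib(5) = 8 + 5 = 13
Fib(8) = Fib(7) + Fib(6) = 13 + 8 = 21
Fib(9) = Fib(8) + Fib(7) = 21 + 13 = 34

34


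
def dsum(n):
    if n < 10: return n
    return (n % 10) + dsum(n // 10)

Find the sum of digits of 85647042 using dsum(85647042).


dsum(85647042) = 2 + dsum(8564704)
dsum(8564704) = 4 + dsum(856470)
dsum(856470) = 0 + dsum(85647)
dsum(85647) = 7 + dsum(8564)
dsum(8564) = 4 + dsum(856)
dsum(856) = 6 + dsum(85)
dsum(85) = 5 + dsum(8)
dsum(8) = 8  (base case)
Total: 2 + 4 + 0 + 7 + 4 + 6 + 5 + 8 = 36

36


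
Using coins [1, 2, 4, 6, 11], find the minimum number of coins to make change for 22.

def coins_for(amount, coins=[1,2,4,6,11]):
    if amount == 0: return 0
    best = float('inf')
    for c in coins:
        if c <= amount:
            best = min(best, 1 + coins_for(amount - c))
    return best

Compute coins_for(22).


Building up with DP:
coins_for(0) = 0
coins_for(1) = min(1+coins_for(0)=1+0=1) = 1
coins_for(2) = min(1+coins_for(1)=1+1=2, 1+coins_for(0)=1+0=1) = 1
coins_for(3) = min(1+coins_for(2)=1+1=2, 1+coins_for(1)=1+1=2) = 2
coins_for(4) = min(1+coins_for(3)=1+2=3, 1+coins_for(2)=1+1=2, 1+coins_for(0)=1+0=1) = 1
coins_for(5) = min(1+coins_for(4)=1+1=2, 1+coins_for(3)=1+2=3, 1+coins_for(1)=1+1=2) = 2
coins_for(6) = min(1+coins_for(5)=1+2=3, 1+coins_for(4)=1+1=2, 1+coins_for(2)=1+1=2, 1+coins_for(0)=1+0=1) = 1
coins_for(7) = min(1+coins_for(6)=1+1=2, 1+coins_for(5)=1+2=3, 1+coins_for(3)=1+2=3, 1+coins_for(1)=1+1=2) = 2
coins_for(8) = min(1+coins_for(7)=1+2=3, 1+coins_for(6)=1+1=2, 1+coins_for(4)=1+1=2, 1+coins_for(2)=1+1=2) = 2
coins_for(9) = min(1+coins_for(8)=1+2=3, 1+coins_for(7)=1+2=3, 1+coins_for(5)=1+2=3, 1+coins_for(3)=1+2=3) = 3
coins_for(10) = min(1+coins_for(9)=1+3=4, 1+coins_for(8)=1+2=3, 1+coins_for(6)=1+1=2, 1+coins_for(4)=1+1=2) = 2
coins_for(11) = min(1+coins_for(10)=1+2=3, 1+coins_for(9)=1+3=4, 1+coins_for(7)=1+2=3, 1+coins_for(5)=1+2=3, 1+coins_for(0)=1+0=1) = 1
coins_for(12) = min(1+coins_for(11)=1+1=2, 1+coins_for(10)=1+2=3, 1+coins_for(8)=1+2=3, 1+coins_for(6)=1+1=2, 1+coins_for(1)=1+1=2) = 2
coins_for(13) = min(1+coins_for(12)=1+2=3, 1+coins_for(11)=1+1=2, 1+coins_for(9)=1+3=4, 1+coins_for(7)=1+2=3, 1+coins_for(2)=1+1=2) = 2
coins_for(14) = min(1+coins_for(13)=1+2=3, 1+coins_for(12)=1+2=3, 1+coins_for(10)=1+2=3, 1+coins_for(8)=1+2=3, 1+coins_for(3)=1+2=3) = 3
coins_for(15) = min(1+coins_for(14)=1+3=4, 1+coins_for(13)=1+2=3, 1+coins_for(11)=1+1=2, 1+coins_for(9)=1+3=4, 1+coins_for(4)=1+1=2) = 2
coins_for(16) = min(1+coins_for(15)=1+2=3, 1+coins_for(14)=1+3=4, 1+coins_for(12)=1+2=3, 1+coins_for(10)=1+2=3, 1+coins_for(5)=1+2=3) = 3
coins_for(17) = min(1+coins_for(16)=1+3=4, 1+coins_for(15)=1+2=3, 1+coins_for(13)=1+2=3, 1+coins_for(11)=1+1=2, 1+coins_for(6)=1+1=2) = 2
coins_for(18) = min(1+coins_for(17)=1+2=3, 1+coins_for(16)=1+3=4, 1+coins_for(14)=1+3=4, 1+coins_for(12)=1+2=3, 1+coins_for(7)=1+2=3) = 3
coins_for(19) = min(1+coins_for(18)=1+3=4, 1+coins_for(17)=1+2=3, 1+coins_for(15)=1+2=3, 1+coins_for(13)=1+2=3, 1+coins_for(8)=1+2=3) = 3
coins_for(20) = min(1+coins_for(19)=1+3=4, 1+coins_for(18)=1+3=4, 1+coins_for(16)=1+3=4, 1+coins_for(14)=1+3=4, 1+coins_for(9)=1+3=4) = 4
coins_for(21) = min(1+coins_for(20)=1+4=5, 1+coins_for(19)=1+3=4, 1+coins_for(17)=1+2=3, 1+coins_for(15)=1+2=3, 1+coins_for(10)=1+2=3) = 3
coins_for(22) = min(1+coins_for(21)=1+3=4, 1+coins_for(20)=1+4=5, 1+coins_for(18)=1+3=4, 1+coins_for(16)=1+3=4, 1+coins_for(11)=1+1=2) = 2

2


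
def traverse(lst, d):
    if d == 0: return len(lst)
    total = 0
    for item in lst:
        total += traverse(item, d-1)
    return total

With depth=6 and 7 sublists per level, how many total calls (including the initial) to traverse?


At depth 0 (root): 1 call
At depth 1: each of 1 parents calls traverse on 7 children = 7 calls
At depth 2: each of 7 parents calls traverse on 7 children = 49 calls
At depth 3: each of 49 parents calls traverse on 7 children = 343 calls
At depth 4: each of 343 parents calls traverse on 7 children = 2401 calls
At depth 5: each of 2401 parents calls traverse on 7 children = 16807 calls
At depth 6: each of 16807 parents calls traverse on 7 children = 117649 calls
Total: 1 + 7 + 49 + 343 + 2401 + 16807 + 117649 = 137257

137257


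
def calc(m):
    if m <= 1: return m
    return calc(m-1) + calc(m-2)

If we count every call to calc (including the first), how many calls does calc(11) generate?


Let C(n) = total calls for calc(n)
C(0) = 1, C(1) = 1
C(2) = 1 + C(1) + C(0) = 1 + 1 + 1 = 3
C(3) = 1 + C(2) + C(1) = 1 + 3 + 1 = 5
C(4) = 1 + C(3) + C(2) = 1 + 5 + 3 = 9
C(5) = 1 + C(4) + C(3) = 1 + 9 + 5 = 15
C(6) = 1 + C(5) + C(4) = 1 + 15 + 9 = 25
C(7) = 1 + C(6) + C(5) = 1 + 25 + 15 = 41
C(8) = 1 + C(7) + C(6) = 1 + 41 + 25 = 67
C(9) = 1 + C(8) + C(7) = 1 + 67 + 41 = 109
C(10) = 1 + C(9) + C(8) = 1 + 109 + 67 = 177
C(11) = 1 + C(10) + C(9) = 1 + 177 + 109 = 287

287


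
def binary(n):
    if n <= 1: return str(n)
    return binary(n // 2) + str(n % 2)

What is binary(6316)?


binary(6316) = binary(3158) + '0'
binary(3158) = binary(1579) + '0'
binary(1579) = binary(789) + '1'
binary(789) = binary(394) + '1'
binary(394) = binary(197) + '0'
binary(197) = binary(98) + '1'
binary(98) = binary(49) + '0'
binary(49) = binary(24) + '1'
binary(24) = binary(12) + '0'
binary(12) = binary(6) + '0'
binary(6) = binary(3) + '0'
binary(3) = binary(1) + '1'
binary(1) = '1'  (base case)
Concatenating: '1' + '1' + '0' + '0' + '0' + '1' + '0' + '1' + '0' + '1' + '1' + '0' + '0' = '1100010101100'

1100010101100


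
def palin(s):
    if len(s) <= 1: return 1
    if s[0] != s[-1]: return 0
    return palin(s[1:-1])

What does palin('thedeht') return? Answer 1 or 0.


palin('thedeht'): s[0]='t' == s[-1]='t' -> check palin('hedeh')
palin('hedeh'): s[0]='h' == s[-1]='h' -> check palin('ede')
palin('ede'): s[0]='e' == s[-1]='e' -> check palin('d')
palin('d'): len <= 1 -> return 1  (base case)
Result: 1 (palindrome)

1


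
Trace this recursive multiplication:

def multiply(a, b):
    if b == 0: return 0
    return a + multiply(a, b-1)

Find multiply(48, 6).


multiply(48, 6) = 48 + multiply(48, 5)
multiply(48, 5) = 48 + multiply(48, 4)
multiply(48, 4) = 48 + multiply(48, 3)
multiply(48, 3) = 48 + multiply(48, 2)
multiply(48, 2) = 48 + multiply(48, 1)
multiply(48, 1) = 48 + multiply(48, 0)
multiply(48, 0) = 0  (base case)
Total: 48 + 48 + 48 + 48 + 48 + 48 + 0 = 288

288


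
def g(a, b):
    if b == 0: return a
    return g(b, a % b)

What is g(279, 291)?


g(279, 291) = g(291, 279)
g(291, 279) = g(279, 12)
g(279, 12) = g(12, 3)
g(12, 3) = g(3, 0)
g(3, 0) = 3  (base case)

3


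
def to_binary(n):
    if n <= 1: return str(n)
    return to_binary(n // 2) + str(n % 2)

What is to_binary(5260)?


to_binary(5260) = to_binary(2630) + '0'
to_binary(2630) = to_binary(1315) + '0'
to_binary(1315) = to_binary(657) + '1'
to_binary(657) = to_binary(328) + '1'
to_binary(328) = to_binary(164) + '0'
to_binary(164) = to_binary(82) + '0'
to_binary(82) = to_binary(41) + '0'
to_binary(41) = to_binary(20) + '1'
to_binary(20) = to_binary(10) + '0'
to_binary(10) = to_binary(5) + '0'
to_binary(5) = to_binary(2) + '1'
to_binary(2) = to_binary(1) + '0'
to_binary(1) = '1'  (base case)
Concatenating: '1' + '0' + '1' + '0' + '0' + '1' + '0' + '0' + '0' + '1' + '1' + '0' + '0' = '1010010001100'

1010010001100


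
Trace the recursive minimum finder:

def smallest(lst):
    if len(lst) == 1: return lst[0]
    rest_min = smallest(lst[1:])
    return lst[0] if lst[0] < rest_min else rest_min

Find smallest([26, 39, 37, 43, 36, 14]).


smallest([26, 39, 37, 43, 36, 14]): compare 26 with smallest([39, 37, 43, 36, 14])
smallest([39, 37, 43, 36, 14]): compare 39 with smallest([37, 43, 36, 14])
smallest([37, 43, 36, 14]): compare 37 with smallest([43, 36, 14])
smallest([43, 36, 14]): compare 43 with smallest([36, 14])
smallest([36, 14]): compare 36 with smallest([14])
smallest([14]) = 14  (base case)
Compare 36 with 14 -> 14
Compare 43 with 14 -> 14
Compare 37 with 14 -> 14
Compare 39 with 14 -> 14
Compare 26 with 14 -> 14

14


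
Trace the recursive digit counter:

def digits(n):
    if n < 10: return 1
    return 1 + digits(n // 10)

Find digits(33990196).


digits(33990196) = 1 + digits(3399019)
digits(3399019) = 1 + digits(339901)
digits(339901) = 1 + digits(33990)
digits(33990) = 1 + digits(3399)
digits(3399) = 1 + digits(339)
digits(339) = 1 + digits(33)
digits(33) = 1 + digits(3)
digits(3) = 1  (base case: 3 < 10)
Unwinding: 1 + 1 + 1 + 1 + 1 + 1 + 1 + 1 = 8

8


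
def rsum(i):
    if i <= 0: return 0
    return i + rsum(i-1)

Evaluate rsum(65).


rsum(65)
= 65 + 64 + 63 + 62 + 61 + 60 + 59 + 58 + 57 + 56 + 55 + 54 + 53 + 52 + 51 + 50 + 49 + 48 + 47 + 46 + 45 + 44 + 43 + 42 + 41 + 40 + 39 + 38 + 37 + 36 + 35 + 34 + 33 + 32 + 31 + 30 + 29 + 28 + 27 + 26 + 25 + 24 + 23 + 22 + 21 + 20 + 19 + 18 + 17 + 16 + 15 + 14 + 13 + 12 + 11 + 10 + 9 + 8 + 7 + 6 + 5 + 4 + 3 + 2 + 1 + rsum(0)
= 65 + 64 + 63 + 62 + 61 + 60 + 59 + 58 + 57 + 56 + 55 + 54 + 53 + 52 + 51 + 50 + 49 + 48 + 47 + 46 + 45 + 44 + 43 + 42 + 41 + 40 + 39 + 38 + 37 + 36 + 35 + 34 + 33 + 32 + 31 + 30 + 29 + 28 + 27 + 26 + 25 + 24 + 23 + 22 + 21 + 20 + 19 + 18 + 17 + 16 + 15 + 14 + 13 + 12 + 11 + 10 + 9 + 8 + 7 + 6 + 5 + 4 + 3 + 2 + 1 + 0
= 2145

2145


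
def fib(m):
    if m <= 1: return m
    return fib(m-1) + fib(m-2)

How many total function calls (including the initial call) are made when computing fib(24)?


Let C(n) = total calls for fib(n)
C(0) = 1, C(1) = 1
C(2) = 1 + C(1) + C(0) = 1 + 1 + 1 = 3
C(3) = 1 + C(2) + C(1) = 1 + 3 + 1 = 5
C(4) = 1 + C(3) + C(2) = 1 + 5 + 3 = 9
C(5) = 1 + C(4) + C(3) = 1 + 9 + 5 = 15
C(6) = 1 + C(5) + C(4) = 1 + 15 + 9 = 25
C(7) = 1 + C(6) + C(5) = 1 + 25 + 15 = 41
C(8) = 1 + C(7) + C(6) = 1 + 41 + 25 = 67
C(9) = 1 + C(8) + C(7) = 1 + 67 + 41 = 109
C(10) = 1 + C(9) + C(8) = 1 + 109 + 67 = 177
C(11) = 1 + C(10) + C(9) = 1 + 177 + 109 = 287
C(12) = 1 + C(11) + C(10) = 1 + 287 + 177 = 465
C(13) = 1 + C(12) + C(11) = 1 + 465 + 287 = 753
C(14) = 1 + C(13) + C(12) = 1 + 753 + 465 = 1219
C(15) = 1 + C(14) + C(13) = 1 + 1219 + 753 = 1973
C(16) = 1 + C(15) + C(14) = 1 + 1973 + 1219 = 3193
C(17) = 1 + C(16) + C(15) = 1 + 3193 + 1973 = 5167
C(18) = 1 + C(17) + C(16) = 1 + 5167 + 3193 = 8361
C(19) = 1 + C(18) + C(17) = 1 + 8361 + 5167 = 13529
C(20) = 1 + C(19) + C(18) = 1 + 13529 + 8361 = 21891
C(21) = 1 + C(20) + C(19) = 1 + 21891 + 13529 = 35421
C(22) = 1 + C(21) + C(20) = 1 + 35421 + 21891 = 57313
C(23) = 1 + C(22) + C(21) = 1 + 57313 + 35421 = 92735
C(24) = 1 + C(23) + C(22) = 1 + 92735 + 57313 = 150049

150049


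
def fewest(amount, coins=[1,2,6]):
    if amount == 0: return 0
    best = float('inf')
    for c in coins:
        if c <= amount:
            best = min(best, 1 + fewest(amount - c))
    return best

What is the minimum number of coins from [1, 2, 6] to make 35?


Building up with DP:
fewest(0) = 0
fewest(1) = min(1+fewest(0)=1+0=1) = 1
fewest(2) = min(1+fewest(1)=1+1=2, 1+fewest(0)=1+0=1) = 1
fewest(3) = min(1+fewest(2)=1+1=2, 1+fewest(1)=1+1=2) = 2
fewest(4) = min(1+fewest(3)=1+2=3, 1+fewest(2)=1+1=2) = 2
fewest(5) = min(1+fewest(4)=1+2=3, 1+fewest(3)=1+2=3) = 3
fewest(6) = min(1+fewest(5)=1+3=4, 1+fewest(4)=1+2=3, 1+fewest(0)=1+0=1) = 1
fewest(7) = min(1+fewest(6)=1+1=2, 1+fewest(5)=1+3=4, 1+fewest(1)=1+1=2) = 2
fewest(8) = min(1+fewest(7)=1+2=3, 1+fewest(6)=1+1=2, 1+fewest(2)=1+1=2) = 2
fewest(9) = min(1+fewest(8)=1+2=3, 1+fewest(7)=1+2=3, 1+fewest(3)=1+2=3) = 3
fewest(10) = min(1+fewest(9)=1+3=4, 1+fewest(8)=1+2=3, 1+fewest(4)=1+2=3) = 3
fewest(11) = min(1+fewest(10)=1+3=4, 1+fewest(9)=1+3=4, 1+fewest(5)=1+3=4) = 4
fewest(12) = min(1+fewest(11)=1+4=5, 1+fewest(10)=1+3=4, 1+fewest(6)=1+1=2) = 2
fewest(13) = min(1+fewest(12)=1+2=3, 1+fewest(11)=1+4=5, 1+fewest(7)=1+2=3) = 3
fewest(14) = min(1+fewest(13)=1+3=4, 1+fewest(12)=1+2=3, 1+fewest(8)=1+2=3) = 3
fewest(15) = min(1+fewest(14)=1+3=4, 1+fewest(13)=1+3=4, 1+fewest(9)=1+3=4) = 4
fewest(16) = min(1+fewest(15)=1+4=5, 1+fewest(14)=1+3=4, 1+fewest(10)=1+3=4) = 4
fewest(17) = min(1+fewest(16)=1+4=5, 1+fewest(15)=1+4=5, 1+fewest(11)=1+4=5) = 5
fewest(18) = min(1+fewest(17)=1+5=6, 1+fewest(16)=1+4=5, 1+fewest(12)=1+2=3) = 3
fewest(19) = min(1+fewest(18)=1+3=4, 1+fewest(17)=1+5=6, 1+fewest(13)=1+3=4) = 4
fewest(20) = min(1+fewest(19)=1+4=5, 1+fewest(18)=1+3=4, 1+fewest(14)=1+3=4) = 4
fewest(21) = min(1+fewest(20)=1+4=5, 1+fewest(19)=1+4=5, 1+fewest(15)=1+4=5) = 5
fewest(22) = min(1+fewest(21)=1+5=6, 1+fewest(20)=1+4=5, 1+fewest(16)=1+4=5) = 5
fewest(23) = min(1+fewest(22)=1+5=6, 1+fewest(21)=1+5=6, 1+fewest(17)=1+5=6) = 6
fewest(24) = min(1+fewest(23)=1+6=7, 1+fewest(22)=1+5=6, 1+fewest(18)=1+3=4) = 4
fewest(25) = min(1+fewest(24)=1+4=5, 1+fewest(23)=1+6=7, 1+fewest(19)=1+4=5) = 5
fewest(26) = min(1+fewest(25)=1+5=6, 1+fewest(24)=1+4=5, 1+fewest(20)=1+4=5) = 5
fewest(27) = min(1+fewest(26)=1+5=6, 1+fewest(25)=1+5=6, 1+fewest(21)=1+5=6) = 6
fewest(28) = min(1+fewest(27)=1+6=7, 1+fewest(26)=1+5=6, 1+fewest(22)=1+5=6) = 6
fewest(29) = min(1+fewest(28)=1+6=7, 1+fewest(27)=1+6=7, 1+fewest(23)=1+6=7) = 7
fewest(30) = min(1+fewest(29)=1+7=8, 1+fewest(28)=1+6=7, 1+fewest(24)=1+4=5) = 5
fewest(31) = min(1+fewest(30)=1+5=6, 1+fewest(29)=1+7=8, 1+fewest(25)=1+5=6) = 6
fewest(32) = min(1+fewest(31)=1+6=7, 1+fewest(30)=1+5=6, 1+fewest(26)=1+5=6) = 6
fewest(33) = min(1+fewest(32)=1+6=7, 1+fewest(31)=1+6=7, 1+fewest(27)=1+6=7) = 7
fewest(34) = min(1+fewest(33)=1+7=8, 1+fewest(32)=1+6=7, 1+fewest(28)=1+6=7) = 7
fewest(35) = min(1+fewest(34)=1+7=8, 1+fewest(33)=1+7=8, 1+fewest(29)=1+7=8) = 8

8


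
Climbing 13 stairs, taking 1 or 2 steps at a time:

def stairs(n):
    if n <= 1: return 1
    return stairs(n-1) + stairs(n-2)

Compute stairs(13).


Building up from base cases:
stairs(0) = 1
stairs(1) = 1
stairs(2) = stairs(1) + stairs(0) = 1 + 1 = 2
stairs(3) = stairs(2) + stairs(1) = 2 + 1 = 3
stairs(4) = stairs(3) + stairs(2) = 3 + 2 = 5
stairs(5) = stairs(4) + stairs(3) = 5 + 3 = 8
stairs(6) = stairs(5) + stairs(4) = 8 + 5 = 13
stairs(7) = stairs(6) + stairs(5) = 13 + 8 = 21
stairs(8) = stairs(7) + stairs(6) = 21 + 13 = 34
stairs(9) = stairs(8) + stairs(7) = 34 + 21 = 55
stairs(10) = stairs(9) + stairs(8) = 55 + 34 = 89
stairs(11) = stairs(10) + stairs(9) = 89 + 55 = 144
stairs(12) = stairs(11) + stairs(10) = 144 + 89 = 233
stairs(13) = stairs(12) + stairs(11) = 233 + 144 = 377

377


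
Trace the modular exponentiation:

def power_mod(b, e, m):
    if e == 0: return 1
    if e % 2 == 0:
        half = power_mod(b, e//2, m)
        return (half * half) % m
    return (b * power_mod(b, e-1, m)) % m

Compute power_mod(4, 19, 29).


power_mod(4, 19, 29): e is odd, compute power_mod(4, 18, 29)
  power_mod(4, 18, 29): e is even, compute power_mod(4, 9, 29)
    power_mod(4, 9, 29): e is odd, compute power_mod(4, 8, 29)
      power_mod(4, 8, 29): e is even, compute power_mod(4, 4, 29)
        power_mod(4, 4, 29): e is even, compute power_mod(4, 2, 29)
          power_mod(4, 2, 29): e is even, compute power_mod(4, 1, 29)
          power_mod(4, 1, 29): e is odd, compute power_mod(4, 0, 29)
          power_mod(4, 0, 29) = 1
          (4 * 1) % 29 = 4
          half=4, (4*4) % 29 = 16
        half=16, (16*16) % 29 = 24
      half=24, (24*24) % 29 = 25
    (4 * 25) % 29 = 13
  half=13, (13*13) % 29 = 24
(4 * 24) % 29 = 9

9


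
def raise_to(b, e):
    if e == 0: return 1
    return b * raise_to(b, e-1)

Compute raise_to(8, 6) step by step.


raise_to(8, 6)
= 8 * raise_to(8, 5)
= 8 * 8 * raise_to(8, 4)
= 8 * 8 * 8 * raise_to(8, 3)
= 8 * 8 * 8 * 8 * raise_to(8, 2)
= 8 * 8 * 8 * 8 * 8 * raise_to(8, 1)
= 8 * 8 * 8 * 8 * 8 * 8 * raise_to(8, 0)
= 8 * 8 * 8 * 8 * 8 * 8 * 1
= 262144

262144


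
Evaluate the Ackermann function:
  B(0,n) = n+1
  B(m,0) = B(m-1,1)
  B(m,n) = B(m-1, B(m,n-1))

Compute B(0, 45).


B(0, 45) = 46
Result: B(0, 45) = 46

46


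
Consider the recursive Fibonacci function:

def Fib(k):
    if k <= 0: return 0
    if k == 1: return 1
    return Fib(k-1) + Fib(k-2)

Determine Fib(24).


Computing Fib(24) bottom-up:
Fib(0) = 0
Fib(1) = 1
Fib(2) = Fib(1) + Fib(0) = 1 + 0 = 1
Fib(3) = Fib(2) + Fib(1) = 1 + 1 = 2
Fib(4) = Fib(3) + Fib(2) = 2 + 1 = 3
Fib(5) = Fib(4) + Fib(3) = 3 + 2 = 5
Fib(6) = Fib(5) + Fib(4) = 5 + 3 = 8
Fib(7) = Fib(6) + Fib(5) = 8 + 5 = 13
Fib(8) = Fib(7) + Fib(6) = 13 + 8 = 21
Fib(9) = Fib(8) + Fib(7) = 21 + 13 = 34
Fib(10) = Fib(9) + Fib(8) = 34 + 21 = 55
Fib(11) = Fib(10) + Fib(9) = 55 + 34 = 89
Fib(12) = Fib(11) + Fib(10) = 89 + 55 = 144
Fib(13) = Fib(12) + Fib(11) = 144 + 89 = 233
Fib(14) = Fib(13) + Fib(12) = 233 + 144 = 377
Fib(15) = Fib(14) + Fib(13) = 377 + 233 = 610
Fib(16) = Fib(15) + Fib(14) = 610 + 377 = 987
Fib(17) = Fib(16) + Fib(15) = 987 + 610 = 1597
Fib(18) = Fib(17) + Fib(16) = 1597 + 987 = 2584
Fib(19) = Fib(18) + Fib(17) = 2584 + 1597 = 4181
Fib(20) = Fib(19) + Fib(18) = 4181 + 2584 = 6765
Fib(21) = Fib(20) + Fib(19) = 6765 + 4181 = 10946
Fib(22) = Fib(21) + Fib(20) = 10946 + 6765 = 17711
Fib(23) = Fib(22) + Fib(21) = 17711 + 10946 = 28657
Fib(24) = Fib(23) + Fib(22) = 28657 + 17711 = 46368

46368
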